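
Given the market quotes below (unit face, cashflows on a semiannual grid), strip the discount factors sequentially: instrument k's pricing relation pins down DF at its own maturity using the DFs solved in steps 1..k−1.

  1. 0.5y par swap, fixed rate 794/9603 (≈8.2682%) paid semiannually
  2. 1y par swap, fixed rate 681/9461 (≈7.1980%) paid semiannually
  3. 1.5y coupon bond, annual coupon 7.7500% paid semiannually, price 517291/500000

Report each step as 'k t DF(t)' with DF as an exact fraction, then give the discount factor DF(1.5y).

1 1/2 9603/10000
2 1 9319/10000
3 3/2 4627/5000
DF(1.5y) = 4627/5000 ≈ 0.925400

step 1 [0.5y] swap r/2=397/9603: DF=(1 − 397/9603·(0))/(1+397/9603) = 9603/10000 ≈ 0.960300
step 2 [1y] swap r/2=681/18922: DF=(1 − 681/18922·(0.960300))/(1+681/18922) = 9319/10000 ≈ 0.931900
step 3 [1.5y] bond c/2=31/800: DF=(517291/500000 − 31/800·(0.960300+0.931900))/(1+31/800) = 4627/5000 ≈ 0.925400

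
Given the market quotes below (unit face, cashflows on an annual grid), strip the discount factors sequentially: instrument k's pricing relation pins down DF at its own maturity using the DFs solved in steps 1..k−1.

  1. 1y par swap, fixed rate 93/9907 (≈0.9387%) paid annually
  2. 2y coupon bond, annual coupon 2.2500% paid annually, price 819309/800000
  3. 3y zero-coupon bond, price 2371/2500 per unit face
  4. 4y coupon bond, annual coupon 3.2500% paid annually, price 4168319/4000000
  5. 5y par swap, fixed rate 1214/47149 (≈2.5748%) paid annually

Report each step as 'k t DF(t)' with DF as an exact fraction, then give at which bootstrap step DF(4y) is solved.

step 1 [1y] swap r/1=93/9907: DF=(1 − 93/9907·(0))/(1+93/9907) = 9907/10000 ≈ 0.990700
step 2 [2y] bond c/1=9/400: DF=(819309/800000 − 9/400·(0.990700))/(1+9/400) = 4899/5000 ≈ 0.979800
step 3 [3y] zero: DF = P = 2371/2500 ≈ 0.948400
step 4 [4y] bond c/1=13/400: DF=(4168319/4000000 − 13/400·(0.990700+0.979800+0.948400))/(1+13/400) = 4587/5000 ≈ 0.917400
step 5 [5y] swap r/1=1214/47149: DF=(1 − 1214/47149·(0.990700+0.979800+0.948400+0.917400))/(1+1214/47149) = 4393/5000 ≈ 0.878600

1 1 9907/10000
2 2 4899/5000
3 3 2371/2500
4 4 4587/5000
5 5 4393/5000
DF(4y) is solved at step 4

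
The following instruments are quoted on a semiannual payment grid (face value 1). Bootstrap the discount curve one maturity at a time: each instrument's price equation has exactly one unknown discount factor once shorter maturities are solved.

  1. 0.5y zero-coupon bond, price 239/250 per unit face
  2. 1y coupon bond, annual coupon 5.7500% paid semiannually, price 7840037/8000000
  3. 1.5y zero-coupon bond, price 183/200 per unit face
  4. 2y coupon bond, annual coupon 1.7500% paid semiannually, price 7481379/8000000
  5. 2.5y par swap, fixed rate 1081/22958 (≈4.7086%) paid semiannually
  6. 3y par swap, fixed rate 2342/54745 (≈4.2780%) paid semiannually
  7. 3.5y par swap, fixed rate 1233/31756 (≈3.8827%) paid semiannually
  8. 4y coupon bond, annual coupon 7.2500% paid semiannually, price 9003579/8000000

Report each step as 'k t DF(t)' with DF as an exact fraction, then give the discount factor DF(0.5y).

step 1 [0.5y] zero: DF = P = 239/250 ≈ 0.956000
step 2 [1y] bond c/2=23/800: DF=(7840037/8000000 − 23/800·(0.956000))/(1+23/800) = 9259/10000 ≈ 0.925900
step 3 [1.5y] zero: DF = P = 183/200 ≈ 0.915000
step 4 [2y] bond c/2=7/800: DF=(7481379/8000000 − 7/800·(0.956000+0.925900+0.915000))/(1+7/800) = 2257/2500 ≈ 0.902800
step 5 [2.5y] swap r/2=1081/45916: DF=(1 − 1081/45916·(0.956000+0.925900+0.915000+0.902800))/(1+1081/45916) = 8919/10000 ≈ 0.891900
step 6 [3y] swap r/2=1171/54745: DF=(1 − 1171/54745·(0.956000+0.925900+0.915000+0.902800+0.891900))/(1+1171/54745) = 8829/10000 ≈ 0.882900
step 7 [3.5y] swap r/2=1233/63512: DF=(1 − 1233/63512·(0.956000+0.925900+0.915000+0.902800+0.891900+0.882900))/(1+1233/63512) = 8767/10000 ≈ 0.876700
step 8 [4y] bond c/2=29/800: DF=(9003579/8000000 − 29/800·(0.956000+0.925900+0.915000+0.902800+0.891900+0.882900+0.876700))/(1+29/800) = 8639/10000 ≈ 0.863900

1 1/2 239/250
2 1 9259/10000
3 3/2 183/200
4 2 2257/2500
5 5/2 8919/10000
6 3 8829/10000
7 7/2 8767/10000
8 4 8639/10000
DF(0.5y) = 239/250 ≈ 0.956000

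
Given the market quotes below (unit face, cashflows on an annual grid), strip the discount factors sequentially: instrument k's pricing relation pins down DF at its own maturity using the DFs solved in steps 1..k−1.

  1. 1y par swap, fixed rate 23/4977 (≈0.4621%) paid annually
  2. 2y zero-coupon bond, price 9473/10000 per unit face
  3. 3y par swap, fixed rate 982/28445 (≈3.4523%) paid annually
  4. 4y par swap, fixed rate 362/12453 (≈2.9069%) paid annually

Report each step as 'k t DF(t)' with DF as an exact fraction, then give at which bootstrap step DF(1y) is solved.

step 1 [1y] swap r/1=23/4977: DF=(1 − 23/4977·(0))/(1+23/4977) = 4977/5000 ≈ 0.995400
step 2 [2y] zero: DF = P = 9473/10000 ≈ 0.947300
step 3 [3y] swap r/1=982/28445: DF=(1 − 982/28445·(0.995400+0.947300))/(1+982/28445) = 4509/5000 ≈ 0.901800
step 4 [4y] swap r/1=362/12453: DF=(1 − 362/12453·(0.995400+0.947300+0.901800))/(1+362/12453) = 4457/5000 ≈ 0.891400

1 1 4977/5000
2 2 9473/10000
3 3 4509/5000
4 4 4457/5000
DF(1y) is solved at step 1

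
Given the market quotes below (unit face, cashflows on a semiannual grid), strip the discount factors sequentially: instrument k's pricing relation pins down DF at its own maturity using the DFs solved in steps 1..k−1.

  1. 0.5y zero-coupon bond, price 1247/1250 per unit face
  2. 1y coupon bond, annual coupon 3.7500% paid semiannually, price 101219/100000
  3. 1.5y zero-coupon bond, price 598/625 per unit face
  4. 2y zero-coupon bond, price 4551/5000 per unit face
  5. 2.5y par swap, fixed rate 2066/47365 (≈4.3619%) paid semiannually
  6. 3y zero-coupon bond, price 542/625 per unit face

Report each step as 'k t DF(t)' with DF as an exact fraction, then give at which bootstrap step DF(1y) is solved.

step 1 [0.5y] zero: DF = P = 1247/1250 ≈ 0.997600
step 2 [1y] bond c/2=3/160: DF=(101219/100000 − 3/160·(0.997600))/(1+3/160) = 1219/1250 ≈ 0.975200
step 3 [1.5y] zero: DF = P = 598/625 ≈ 0.956800
step 4 [2y] zero: DF = P = 4551/5000 ≈ 0.910200
step 5 [2.5y] swap r/2=1033/47365: DF=(1 − 1033/47365·(0.997600+0.975200+0.956800+0.910200))/(1+1033/47365) = 8967/10000 ≈ 0.896700
step 6 [3y] zero: DF = P = 542/625 ≈ 0.867200

1 1/2 1247/1250
2 1 1219/1250
3 3/2 598/625
4 2 4551/5000
5 5/2 8967/10000
6 3 542/625
DF(1y) is solved at step 2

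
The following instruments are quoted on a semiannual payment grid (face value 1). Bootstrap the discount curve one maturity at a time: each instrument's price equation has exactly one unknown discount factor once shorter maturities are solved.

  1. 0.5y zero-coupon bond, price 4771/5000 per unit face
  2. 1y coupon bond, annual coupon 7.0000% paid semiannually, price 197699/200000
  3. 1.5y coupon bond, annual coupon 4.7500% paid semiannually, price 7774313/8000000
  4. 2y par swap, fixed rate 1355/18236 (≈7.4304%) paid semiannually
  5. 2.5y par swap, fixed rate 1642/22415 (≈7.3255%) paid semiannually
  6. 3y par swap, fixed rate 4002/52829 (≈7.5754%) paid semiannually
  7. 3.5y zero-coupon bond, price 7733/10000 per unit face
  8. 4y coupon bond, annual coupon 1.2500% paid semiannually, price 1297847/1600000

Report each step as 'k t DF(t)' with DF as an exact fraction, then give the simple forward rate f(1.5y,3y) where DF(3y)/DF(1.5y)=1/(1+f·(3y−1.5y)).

step 1 [0.5y] zero: DF = P = 4771/5000 ≈ 0.954200
step 2 [1y] bond c/2=7/200: DF=(197699/200000 − 7/200·(0.954200))/(1+7/200) = 2307/2500 ≈ 0.922800
step 3 [1.5y] bond c/2=19/800: DF=(7774313/8000000 − 19/800·(0.954200+0.922800))/(1+19/800) = 9057/10000 ≈ 0.905700
step 4 [2y] swap r/2=1355/36472: DF=(1 − 1355/36472·(0.954200+0.922800+0.905700))/(1+1355/36472) = 1729/2000 ≈ 0.864500
step 5 [2.5y] swap r/2=821/22415: DF=(1 − 821/22415·(0.954200+0.922800+0.905700+0.864500))/(1+821/22415) = 4179/5000 ≈ 0.835800
step 6 [3y] swap r/2=2001/52829: DF=(1 − 2001/52829·(0.954200+0.922800+0.905700+0.864500+0.835800))/(1+2001/52829) = 7999/10000 ≈ 0.799900
step 7 [3.5y] zero: DF = P = 7733/10000 ≈ 0.773300
step 8 [4y] bond c/2=1/160: DF=(1297847/1600000 − 1/160·(0.954200+0.922800+0.905700+0.864500+0.835800+0.799900+0.773300))/(1+1/160) = 1537/2000 ≈ 0.768500

1 1/2 4771/5000
2 1 2307/2500
3 3/2 9057/10000
4 2 1729/2000
5 5/2 4179/5000
6 3 7999/10000
7 7/2 7733/10000
8 4 1537/2000
f(1.5y,3y) = ((9057/10000)/(7999/10000) − 1)/(3/2) = 2116/23997 ≈ 8.8178%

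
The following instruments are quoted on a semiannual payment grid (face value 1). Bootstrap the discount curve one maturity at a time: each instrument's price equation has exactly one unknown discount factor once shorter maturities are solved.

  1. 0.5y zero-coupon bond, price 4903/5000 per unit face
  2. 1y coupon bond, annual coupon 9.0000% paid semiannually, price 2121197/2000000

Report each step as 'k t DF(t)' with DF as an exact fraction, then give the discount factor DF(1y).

step 1 [0.5y] zero: DF = P = 4903/5000 ≈ 0.980600
step 2 [1y] bond c/2=9/200: DF=(2121197/2000000 − 9/200·(0.980600))/(1+9/200) = 9727/10000 ≈ 0.972700

1 1/2 4903/5000
2 1 9727/10000
DF(1y) = 9727/10000 ≈ 0.972700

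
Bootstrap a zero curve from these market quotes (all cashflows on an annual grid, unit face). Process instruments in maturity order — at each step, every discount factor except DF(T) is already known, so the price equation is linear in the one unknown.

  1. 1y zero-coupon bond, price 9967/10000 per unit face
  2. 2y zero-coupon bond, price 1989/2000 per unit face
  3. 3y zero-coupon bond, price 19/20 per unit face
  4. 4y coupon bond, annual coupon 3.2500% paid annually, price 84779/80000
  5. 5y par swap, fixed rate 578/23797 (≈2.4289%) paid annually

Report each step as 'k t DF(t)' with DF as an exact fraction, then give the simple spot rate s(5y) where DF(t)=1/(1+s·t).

step 1 [1y] zero: DF = P = 9967/10000 ≈ 0.996700
step 2 [2y] zero: DF = P = 1989/2000 ≈ 0.994500
step 3 [3y] zero: DF = P = 19/20 ≈ 0.950000
step 4 [4y] bond c/1=13/400: DF=(84779/80000 − 13/400·(0.996700+0.994500+0.950000))/(1+13/400) = 4669/5000 ≈ 0.933800
step 5 [5y] swap r/1=578/23797: DF=(1 − 578/23797·(0.996700+0.994500+0.950000+0.933800))/(1+578/23797) = 2211/2500 ≈ 0.884400

1 1 9967/10000
2 2 1989/2000
3 3 19/20
4 4 4669/5000
5 5 2211/2500
s(5y) = (1/(2211/2500) − 1)/(5) = 289/11055 ≈ 2.6142%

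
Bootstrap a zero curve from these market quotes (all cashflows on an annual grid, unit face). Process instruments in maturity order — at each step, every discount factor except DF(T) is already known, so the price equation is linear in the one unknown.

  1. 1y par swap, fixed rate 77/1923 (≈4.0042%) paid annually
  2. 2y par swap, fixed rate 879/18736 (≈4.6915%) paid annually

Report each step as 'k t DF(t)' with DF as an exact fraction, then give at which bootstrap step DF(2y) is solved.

step 1 [1y] swap r/1=77/1923: DF=(1 − 77/1923·(0))/(1+77/1923) = 1923/2000 ≈ 0.961500
step 2 [2y] swap r/1=879/18736: DF=(1 − 879/18736·(0.961500))/(1+879/18736) = 9121/10000 ≈ 0.912100

1 1 1923/2000
2 2 9121/10000
DF(2y) is solved at step 2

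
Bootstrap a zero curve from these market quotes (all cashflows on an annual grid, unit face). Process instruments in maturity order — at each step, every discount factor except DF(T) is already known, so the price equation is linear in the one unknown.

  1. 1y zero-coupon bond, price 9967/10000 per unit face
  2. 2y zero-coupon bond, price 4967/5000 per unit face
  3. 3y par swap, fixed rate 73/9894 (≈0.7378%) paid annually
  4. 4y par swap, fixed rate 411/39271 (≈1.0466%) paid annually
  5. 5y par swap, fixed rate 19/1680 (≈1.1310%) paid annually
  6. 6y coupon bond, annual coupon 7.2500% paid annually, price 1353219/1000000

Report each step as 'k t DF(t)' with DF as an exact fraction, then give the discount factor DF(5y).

1 1 9967/10000
2 2 4967/5000
3 3 9781/10000
4 4 9589/10000
5 5 9449/10000
6 6 2331/2500
DF(5y) = 9449/10000 ≈ 0.944900

step 1 [1y] zero: DF = P = 9967/10000 ≈ 0.996700
step 2 [2y] zero: DF = P = 4967/5000 ≈ 0.993400
step 3 [3y] swap r/1=73/9894: DF=(1 − 73/9894·(0.996700+0.993400))/(1+73/9894) = 9781/10000 ≈ 0.978100
step 4 [4y] swap r/1=411/39271: DF=(1 − 411/39271·(0.996700+0.993400+0.978100))/(1+411/39271) = 9589/10000 ≈ 0.958900
step 5 [5y] swap r/1=19/1680: DF=(1 − 19/1680·(0.996700+0.993400+0.978100+0.958900))/(1+19/1680) = 9449/10000 ≈ 0.944900
step 6 [6y] bond c/1=29/400: DF=(1353219/1000000 − 29/400·(0.996700+0.993400+0.978100+0.958900+0.944900))/(1+29/400) = 2331/2500 ≈ 0.932400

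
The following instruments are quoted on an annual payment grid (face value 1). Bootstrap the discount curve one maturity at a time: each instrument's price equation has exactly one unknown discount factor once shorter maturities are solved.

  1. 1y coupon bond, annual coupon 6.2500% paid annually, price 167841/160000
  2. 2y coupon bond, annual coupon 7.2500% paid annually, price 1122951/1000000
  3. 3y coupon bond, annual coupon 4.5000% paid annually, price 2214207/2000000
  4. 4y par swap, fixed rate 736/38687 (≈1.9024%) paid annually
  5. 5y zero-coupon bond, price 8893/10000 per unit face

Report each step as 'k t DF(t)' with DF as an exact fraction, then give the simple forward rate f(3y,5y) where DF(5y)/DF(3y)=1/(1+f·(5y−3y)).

step 1 [1y] bond c/1=1/16: DF=(167841/160000 − 1/16·(0))/(1+1/16) = 9873/10000 ≈ 0.987300
step 2 [2y] bond c/1=29/400: DF=(1122951/1000000 − 29/400·(0.987300))/(1+29/400) = 9803/10000 ≈ 0.980300
step 3 [3y] bond c/1=9/200: DF=(2214207/2000000 − 9/200·(0.987300+0.980300))/(1+9/200) = 9747/10000 ≈ 0.974700
step 4 [4y] swap r/1=736/38687: DF=(1 − 736/38687·(0.987300+0.980300+0.974700))/(1+736/38687) = 579/625 ≈ 0.926400
step 5 [5y] zero: DF = P = 8893/10000 ≈ 0.889300

1 1 9873/10000
2 2 9803/10000
3 3 9747/10000
4 4 579/625
5 5 8893/10000
f(3y,5y) = ((9747/10000)/(8893/10000) − 1)/(2) = 427/8893 ≈ 4.8015%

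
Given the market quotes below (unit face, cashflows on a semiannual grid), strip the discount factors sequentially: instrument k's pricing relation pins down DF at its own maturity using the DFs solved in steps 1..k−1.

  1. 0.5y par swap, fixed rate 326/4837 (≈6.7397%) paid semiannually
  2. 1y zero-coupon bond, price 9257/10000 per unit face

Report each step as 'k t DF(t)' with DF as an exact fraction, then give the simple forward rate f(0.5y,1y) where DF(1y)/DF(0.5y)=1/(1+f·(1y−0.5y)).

1 1/2 4837/5000
2 1 9257/10000
f(0.5y,1y) = ((4837/5000)/(9257/10000) − 1)/(1/2) = 834/9257 ≈ 9.0094%

step 1 [0.5y] swap r/2=163/4837: DF=(1 − 163/4837·(0))/(1+163/4837) = 4837/5000 ≈ 0.967400
step 2 [1y] zero: DF = P = 9257/10000 ≈ 0.925700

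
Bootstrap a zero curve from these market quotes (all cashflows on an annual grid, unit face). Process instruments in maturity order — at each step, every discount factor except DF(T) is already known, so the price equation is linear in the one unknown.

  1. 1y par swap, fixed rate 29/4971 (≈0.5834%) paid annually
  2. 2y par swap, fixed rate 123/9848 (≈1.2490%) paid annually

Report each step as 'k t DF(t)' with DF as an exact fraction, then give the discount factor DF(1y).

step 1 [1y] swap r/1=29/4971: DF=(1 − 29/4971·(0))/(1+29/4971) = 4971/5000 ≈ 0.994200
step 2 [2y] swap r/1=123/9848: DF=(1 − 123/9848·(0.994200))/(1+123/9848) = 4877/5000 ≈ 0.975400

1 1 4971/5000
2 2 4877/5000
DF(1y) = 4971/5000 ≈ 0.994200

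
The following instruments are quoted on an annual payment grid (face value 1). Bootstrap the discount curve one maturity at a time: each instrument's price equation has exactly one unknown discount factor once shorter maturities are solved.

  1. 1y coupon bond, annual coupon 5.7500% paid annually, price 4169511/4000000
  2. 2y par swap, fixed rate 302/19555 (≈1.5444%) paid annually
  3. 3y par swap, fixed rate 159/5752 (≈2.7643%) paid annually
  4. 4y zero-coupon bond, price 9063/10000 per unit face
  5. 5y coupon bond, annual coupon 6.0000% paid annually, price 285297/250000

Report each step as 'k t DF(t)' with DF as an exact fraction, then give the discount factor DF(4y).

step 1 [1y] bond c/1=23/400: DF=(4169511/4000000 − 23/400·(0))/(1+23/400) = 9857/10000 ≈ 0.985700
step 2 [2y] swap r/1=302/19555: DF=(1 − 302/19555·(0.985700))/(1+302/19555) = 4849/5000 ≈ 0.969800
step 3 [3y] swap r/1=159/5752: DF=(1 − 159/5752·(0.985700+0.969800))/(1+159/5752) = 1841/2000 ≈ 0.920500
step 4 [4y] zero: DF = P = 9063/10000 ≈ 0.906300
step 5 [5y] bond c/1=3/50: DF=(285297/250000 − 3/50·(0.985700+0.969800+0.920500+0.906300))/(1+3/50) = 69/80 ≈ 0.862500

1 1 9857/10000
2 2 4849/5000
3 3 1841/2000
4 4 9063/10000
5 5 69/80
DF(4y) = 9063/10000 ≈ 0.906300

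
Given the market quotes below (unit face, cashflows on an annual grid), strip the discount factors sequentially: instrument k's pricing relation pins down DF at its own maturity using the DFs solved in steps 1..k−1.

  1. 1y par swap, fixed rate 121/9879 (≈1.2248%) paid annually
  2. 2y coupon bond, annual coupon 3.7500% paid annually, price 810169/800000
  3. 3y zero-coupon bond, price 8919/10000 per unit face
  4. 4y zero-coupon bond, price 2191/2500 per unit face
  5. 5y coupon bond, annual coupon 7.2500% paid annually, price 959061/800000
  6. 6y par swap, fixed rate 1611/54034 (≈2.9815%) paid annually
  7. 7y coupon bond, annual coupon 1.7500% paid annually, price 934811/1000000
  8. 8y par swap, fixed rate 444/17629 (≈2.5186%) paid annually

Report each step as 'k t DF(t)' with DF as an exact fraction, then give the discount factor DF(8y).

step 1 [1y] swap r/1=121/9879: DF=(1 − 121/9879·(0))/(1+121/9879) = 9879/10000 ≈ 0.987900
step 2 [2y] bond c/1=3/80: DF=(810169/800000 − 3/80·(0.987900))/(1+3/80) = 2351/2500 ≈ 0.940400
step 3 [3y] zero: DF = P = 8919/10000 ≈ 0.891900
step 4 [4y] zero: DF = P = 2191/2500 ≈ 0.876400
step 5 [5y] bond c/1=29/400: DF=(959061/800000 − 29/400·(0.987900+0.940400+0.891900+0.876400))/(1+29/400) = 8679/10000 ≈ 0.867900
step 6 [6y] swap r/1=1611/54034: DF=(1 − 1611/54034·(0.987900+0.940400+0.891900+0.876400+0.867900))/(1+1611/54034) = 8389/10000 ≈ 0.838900
step 7 [7y] bond c/1=7/400: DF=(934811/1000000 − 7/400·(0.987900+0.940400+0.891900+0.876400+0.867900+0.838900))/(1+7/400) = 4129/5000 ≈ 0.825800
step 8 [8y] swap r/1=444/17629: DF=(1 − 444/17629·(0.987900+0.940400+0.891900+0.876400+0.867900+0.838900+0.825800))/(1+444/17629) = 514/625 ≈ 0.822400

1 1 9879/10000
2 2 2351/2500
3 3 8919/10000
4 4 2191/2500
5 5 8679/10000
6 6 8389/10000
7 7 4129/5000
8 8 514/625
DF(8y) = 514/625 ≈ 0.822400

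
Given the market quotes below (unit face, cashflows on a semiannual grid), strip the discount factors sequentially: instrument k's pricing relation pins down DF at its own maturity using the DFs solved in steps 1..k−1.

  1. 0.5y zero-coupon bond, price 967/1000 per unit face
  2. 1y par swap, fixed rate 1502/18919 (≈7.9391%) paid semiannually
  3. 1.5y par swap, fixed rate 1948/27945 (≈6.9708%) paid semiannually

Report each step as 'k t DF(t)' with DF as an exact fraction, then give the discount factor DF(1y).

1 1/2 967/1000
2 1 9249/10000
3 3/2 4513/5000
DF(1y) = 9249/10000 ≈ 0.924900

step 1 [0.5y] zero: DF = P = 967/1000 ≈ 0.967000
step 2 [1y] swap r/2=751/18919: DF=(1 − 751/18919·(0.967000))/(1+751/18919) = 9249/10000 ≈ 0.924900
step 3 [1.5y] swap r/2=974/27945: DF=(1 − 974/27945·(0.967000+0.924900))/(1+974/27945) = 4513/5000 ≈ 0.902600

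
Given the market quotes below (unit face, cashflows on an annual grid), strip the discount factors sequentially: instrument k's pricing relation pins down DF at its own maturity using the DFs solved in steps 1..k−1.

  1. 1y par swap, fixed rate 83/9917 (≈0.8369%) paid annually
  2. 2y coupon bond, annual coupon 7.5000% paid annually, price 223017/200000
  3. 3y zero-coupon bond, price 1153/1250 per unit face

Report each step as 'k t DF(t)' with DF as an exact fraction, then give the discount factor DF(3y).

1 1 9917/10000
2 2 9681/10000
3 3 1153/1250
DF(3y) = 1153/1250 ≈ 0.922400

step 1 [1y] swap r/1=83/9917: DF=(1 − 83/9917·(0))/(1+83/9917) = 9917/10000 ≈ 0.991700
step 2 [2y] bond c/1=3/40: DF=(223017/200000 − 3/40·(0.991700))/(1+3/40) = 9681/10000 ≈ 0.968100
step 3 [3y] zero: DF = P = 1153/1250 ≈ 0.922400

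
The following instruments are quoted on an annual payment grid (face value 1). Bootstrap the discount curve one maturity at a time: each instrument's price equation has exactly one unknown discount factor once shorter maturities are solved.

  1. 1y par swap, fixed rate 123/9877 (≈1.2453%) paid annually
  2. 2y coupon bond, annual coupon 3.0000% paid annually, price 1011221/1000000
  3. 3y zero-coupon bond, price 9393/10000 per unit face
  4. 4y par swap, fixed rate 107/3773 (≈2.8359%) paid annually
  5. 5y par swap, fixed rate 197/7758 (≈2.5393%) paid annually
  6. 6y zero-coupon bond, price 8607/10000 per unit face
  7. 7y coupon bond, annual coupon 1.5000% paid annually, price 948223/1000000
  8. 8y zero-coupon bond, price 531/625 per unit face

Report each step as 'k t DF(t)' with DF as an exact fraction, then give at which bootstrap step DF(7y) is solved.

1 1 9877/10000
2 2 953/1000
3 3 9393/10000
4 4 893/1000
5 5 4409/5000
6 6 8607/10000
7 7 8527/10000
8 8 531/625
DF(7y) is solved at step 7

step 1 [1y] swap r/1=123/9877: DF=(1 − 123/9877·(0))/(1+123/9877) = 9877/10000 ≈ 0.987700
step 2 [2y] bond c/1=3/100: DF=(1011221/1000000 − 3/100·(0.987700))/(1+3/100) = 953/1000 ≈ 0.953000
step 3 [3y] zero: DF = P = 9393/10000 ≈ 0.939300
step 4 [4y] swap r/1=107/3773: DF=(1 − 107/3773·(0.987700+0.953000+0.939300))/(1+107/3773) = 893/1000 ≈ 0.893000
step 5 [5y] swap r/1=197/7758: DF=(1 − 197/7758·(0.987700+0.953000+0.939300+0.893000))/(1+197/7758) = 4409/5000 ≈ 0.881800
step 6 [6y] zero: DF = P = 8607/10000 ≈ 0.860700
step 7 [7y] bond c/1=3/200: DF=(948223/1000000 − 3/200·(0.987700+0.953000+0.939300+0.893000+0.881800+0.860700))/(1+3/200) = 8527/10000 ≈ 0.852700
step 8 [8y] zero: DF = P = 531/625 ≈ 0.849600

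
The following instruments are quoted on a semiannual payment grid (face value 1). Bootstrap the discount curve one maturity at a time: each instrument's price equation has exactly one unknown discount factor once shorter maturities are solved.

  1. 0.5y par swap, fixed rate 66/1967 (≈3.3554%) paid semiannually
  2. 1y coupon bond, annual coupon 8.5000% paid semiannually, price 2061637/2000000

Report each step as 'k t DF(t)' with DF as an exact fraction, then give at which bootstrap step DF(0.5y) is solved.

step 1 [0.5y] swap r/2=33/1967: DF=(1 − 33/1967·(0))/(1+33/1967) = 1967/2000 ≈ 0.983500
step 2 [1y] bond c/2=17/400: DF=(2061637/2000000 − 17/400·(0.983500))/(1+17/400) = 9487/10000 ≈ 0.948700

1 1/2 1967/2000
2 1 9487/10000
DF(0.5y) is solved at step 1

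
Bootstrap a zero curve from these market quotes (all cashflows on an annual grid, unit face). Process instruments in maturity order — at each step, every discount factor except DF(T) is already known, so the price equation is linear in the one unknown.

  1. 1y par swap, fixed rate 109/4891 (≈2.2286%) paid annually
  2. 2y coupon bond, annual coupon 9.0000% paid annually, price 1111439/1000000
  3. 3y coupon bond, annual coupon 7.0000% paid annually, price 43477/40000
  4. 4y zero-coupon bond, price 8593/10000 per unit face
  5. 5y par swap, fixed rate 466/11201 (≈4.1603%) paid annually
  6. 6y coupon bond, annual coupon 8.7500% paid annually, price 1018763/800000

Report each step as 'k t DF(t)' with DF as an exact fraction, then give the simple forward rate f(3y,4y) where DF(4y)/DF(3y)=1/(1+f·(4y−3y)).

1 1 4891/5000
2 2 9389/10000
3 3 1113/1250
4 4 8593/10000
5 5 1017/1250
6 6 1621/2000
f(3y,4y) = ((1113/1250)/(8593/10000) − 1)/(1) = 311/8593 ≈ 3.6192%

step 1 [1y] swap r/1=109/4891: DF=(1 − 109/4891·(0))/(1+109/4891) = 4891/5000 ≈ 0.978200
step 2 [2y] bond c/1=9/100: DF=(1111439/1000000 − 9/100·(0.978200))/(1+9/100) = 9389/10000 ≈ 0.938900
step 3 [3y] bond c/1=7/100: DF=(43477/40000 − 7/100·(0.978200+0.938900))/(1+7/100) = 1113/1250 ≈ 0.890400
step 4 [4y] zero: DF = P = 8593/10000 ≈ 0.859300
step 5 [5y] swap r/1=466/11201: DF=(1 − 466/11201·(0.978200+0.938900+0.890400+0.859300))/(1+466/11201) = 1017/1250 ≈ 0.813600
step 6 [6y] bond c/1=7/80: DF=(1018763/800000 − 7/80·(0.978200+0.938900+0.890400+0.859300+0.813600))/(1+7/80) = 1621/2000 ≈ 0.810500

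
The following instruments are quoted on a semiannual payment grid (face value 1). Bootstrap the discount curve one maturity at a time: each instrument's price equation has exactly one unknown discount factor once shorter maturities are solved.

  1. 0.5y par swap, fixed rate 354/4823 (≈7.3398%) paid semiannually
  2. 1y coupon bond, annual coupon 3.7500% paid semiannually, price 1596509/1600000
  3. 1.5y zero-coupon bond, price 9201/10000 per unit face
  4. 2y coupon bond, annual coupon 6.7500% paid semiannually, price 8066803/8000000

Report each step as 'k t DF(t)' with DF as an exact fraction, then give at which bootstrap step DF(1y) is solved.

1 1/2 4823/5000
2 1 9617/10000
3 3/2 9201/10000
4 2 353/400
DF(1y) is solved at step 2

step 1 [0.5y] swap r/2=177/4823: DF=(1 − 177/4823·(0))/(1+177/4823) = 4823/5000 ≈ 0.964600
step 2 [1y] bond c/2=3/160: DF=(1596509/1600000 − 3/160·(0.964600))/(1+3/160) = 9617/10000 ≈ 0.961700
step 3 [1.5y] zero: DF = P = 9201/10000 ≈ 0.920100
step 4 [2y] bond c/2=27/800: DF=(8066803/8000000 − 27/800·(0.964600+0.961700+0.920100))/(1+27/800) = 353/400 ≈ 0.882500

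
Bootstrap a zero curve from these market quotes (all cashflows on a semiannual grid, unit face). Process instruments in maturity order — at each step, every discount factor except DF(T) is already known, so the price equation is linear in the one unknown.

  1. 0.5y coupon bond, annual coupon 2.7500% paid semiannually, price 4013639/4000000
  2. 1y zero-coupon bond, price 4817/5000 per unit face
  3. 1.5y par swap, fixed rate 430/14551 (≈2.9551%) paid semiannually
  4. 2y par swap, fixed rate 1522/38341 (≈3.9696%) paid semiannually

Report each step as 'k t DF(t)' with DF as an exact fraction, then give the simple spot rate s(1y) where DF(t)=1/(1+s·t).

step 1 [0.5y] bond c/2=11/800: DF=(4013639/4000000 − 11/800·(0))/(1+11/800) = 4949/5000 ≈ 0.989800
step 2 [1y] zero: DF = P = 4817/5000 ≈ 0.963400
step 3 [1.5y] swap r/2=215/14551: DF=(1 − 215/14551·(0.989800+0.963400))/(1+215/14551) = 957/1000 ≈ 0.957000
step 4 [2y] swap r/2=761/38341: DF=(1 − 761/38341·(0.989800+0.963400+0.957000))/(1+761/38341) = 9239/10000 ≈ 0.923900

1 1/2 4949/5000
2 1 4817/5000
3 3/2 957/1000
4 2 9239/10000
s(1y) = (1/(4817/5000) − 1)/(1) = 183/4817 ≈ 3.7990%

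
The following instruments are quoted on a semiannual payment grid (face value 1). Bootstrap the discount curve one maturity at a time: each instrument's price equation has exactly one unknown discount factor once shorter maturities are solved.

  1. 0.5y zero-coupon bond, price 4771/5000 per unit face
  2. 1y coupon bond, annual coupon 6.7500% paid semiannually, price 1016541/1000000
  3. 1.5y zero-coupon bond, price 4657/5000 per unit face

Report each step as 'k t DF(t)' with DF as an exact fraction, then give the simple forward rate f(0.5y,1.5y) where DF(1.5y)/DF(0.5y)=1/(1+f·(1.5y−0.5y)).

1 1/2 4771/5000
2 1 4761/5000
3 3/2 4657/5000
f(0.5y,1.5y) = ((4771/5000)/(4657/5000) − 1)/(1) = 114/4657 ≈ 2.4479%

step 1 [0.5y] zero: DF = P = 4771/5000 ≈ 0.954200
step 2 [1y] bond c/2=27/800: DF=(1016541/1000000 − 27/800·(0.954200))/(1+27/800) = 4761/5000 ≈ 0.952200
step 3 [1.5y] zero: DF = P = 4657/5000 ≈ 0.931400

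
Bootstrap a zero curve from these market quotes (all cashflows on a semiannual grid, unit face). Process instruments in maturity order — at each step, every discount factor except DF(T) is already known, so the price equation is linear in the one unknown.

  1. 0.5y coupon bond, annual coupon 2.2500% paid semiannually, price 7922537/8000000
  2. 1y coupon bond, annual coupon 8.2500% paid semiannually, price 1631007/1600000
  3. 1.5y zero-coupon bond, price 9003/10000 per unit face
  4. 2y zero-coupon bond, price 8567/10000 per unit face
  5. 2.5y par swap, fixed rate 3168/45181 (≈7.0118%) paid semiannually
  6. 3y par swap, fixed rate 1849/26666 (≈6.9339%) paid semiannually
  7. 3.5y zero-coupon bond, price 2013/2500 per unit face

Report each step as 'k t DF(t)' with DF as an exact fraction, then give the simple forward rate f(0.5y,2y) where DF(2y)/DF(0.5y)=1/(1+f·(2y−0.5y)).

step 1 [0.5y] bond c/2=9/800: DF=(7922537/8000000 − 9/800·(0))/(1+9/800) = 9793/10000 ≈ 0.979300
step 2 [1y] bond c/2=33/800: DF=(1631007/1600000 − 33/800·(0.979300))/(1+33/800) = 4701/5000 ≈ 0.940200
step 3 [1.5y] zero: DF = P = 9003/10000 ≈ 0.900300
step 4 [2y] zero: DF = P = 8567/10000 ≈ 0.856700
step 5 [2.5y] swap r/2=1584/45181: DF=(1 − 1584/45181·(0.979300+0.940200+0.900300+0.856700))/(1+1584/45181) = 526/625 ≈ 0.841600
step 6 [3y] swap r/2=1849/53332: DF=(1 − 1849/53332·(0.979300+0.940200+0.900300+0.856700+0.841600))/(1+1849/53332) = 8151/10000 ≈ 0.815100
step 7 [3.5y] zero: DF = P = 2013/2500 ≈ 0.805200

1 1/2 9793/10000
2 1 4701/5000
3 3/2 9003/10000
4 2 8567/10000
5 5/2 526/625
6 3 8151/10000
7 7/2 2013/2500
f(0.5y,2y) = ((9793/10000)/(8567/10000) − 1)/(3/2) = 2452/25701 ≈ 9.5405%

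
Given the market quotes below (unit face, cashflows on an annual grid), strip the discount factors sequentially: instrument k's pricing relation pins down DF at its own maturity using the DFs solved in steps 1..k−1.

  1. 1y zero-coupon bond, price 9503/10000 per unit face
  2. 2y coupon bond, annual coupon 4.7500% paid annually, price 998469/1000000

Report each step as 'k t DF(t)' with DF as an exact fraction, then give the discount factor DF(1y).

1 1 9503/10000
2 2 9101/10000
DF(1y) = 9503/10000 ≈ 0.950300

step 1 [1y] zero: DF = P = 9503/10000 ≈ 0.950300
step 2 [2y] bond c/1=19/400: DF=(998469/1000000 − 19/400·(0.950300))/(1+19/400) = 9101/10000 ≈ 0.910100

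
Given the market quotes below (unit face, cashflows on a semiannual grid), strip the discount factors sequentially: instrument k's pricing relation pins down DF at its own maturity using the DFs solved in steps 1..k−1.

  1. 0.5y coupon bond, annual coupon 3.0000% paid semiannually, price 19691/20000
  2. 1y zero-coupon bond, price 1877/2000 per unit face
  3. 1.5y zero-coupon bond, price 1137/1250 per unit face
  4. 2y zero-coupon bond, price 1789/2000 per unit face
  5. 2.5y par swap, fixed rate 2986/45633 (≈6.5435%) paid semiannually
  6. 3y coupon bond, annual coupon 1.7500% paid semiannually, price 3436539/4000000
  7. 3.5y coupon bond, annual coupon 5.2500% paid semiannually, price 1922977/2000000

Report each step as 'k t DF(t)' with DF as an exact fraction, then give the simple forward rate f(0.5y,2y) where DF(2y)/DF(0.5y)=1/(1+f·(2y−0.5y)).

1 1/2 97/100
2 1 1877/2000
3 3/2 1137/1250
4 2 1789/2000
5 5/2 8507/10000
6 3 8121/10000
7 7/2 3997/5000
f(0.5y,2y) = ((97/100)/(1789/2000) − 1)/(3/2) = 302/5367 ≈ 5.6270%

step 1 [0.5y] bond c/2=3/200: DF=(19691/20000 − 3/200·(0))/(1+3/200) = 97/100 ≈ 0.970000
step 2 [1y] zero: DF = P = 1877/2000 ≈ 0.938500
step 3 [1.5y] zero: DF = P = 1137/1250 ≈ 0.909600
step 4 [2y] zero: DF = P = 1789/2000 ≈ 0.894500
step 5 [2.5y] swap r/2=1493/45633: DF=(1 − 1493/45633·(0.970000+0.938500+0.909600+0.894500))/(1+1493/45633) = 8507/10000 ≈ 0.850700
step 6 [3y] bond c/2=7/800: DF=(3436539/4000000 − 7/800·(0.970000+0.938500+0.909600+0.894500+0.850700))/(1+7/800) = 8121/10000 ≈ 0.812100
step 7 [3.5y] bond c/2=21/800: DF=(1922977/2000000 − 21/800·(0.970000+0.938500+0.909600+0.894500+0.850700+0.812100))/(1+21/800) = 3997/5000 ≈ 0.799400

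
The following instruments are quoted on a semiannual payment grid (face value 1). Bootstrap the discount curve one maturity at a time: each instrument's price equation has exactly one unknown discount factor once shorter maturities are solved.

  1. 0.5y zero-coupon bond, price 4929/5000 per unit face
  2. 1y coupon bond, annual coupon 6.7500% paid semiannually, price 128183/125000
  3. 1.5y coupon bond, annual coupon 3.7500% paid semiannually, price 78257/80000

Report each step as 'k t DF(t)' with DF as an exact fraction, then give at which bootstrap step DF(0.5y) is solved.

step 1 [0.5y] zero: DF = P = 4929/5000 ≈ 0.985800
step 2 [1y] bond c/2=27/800: DF=(128183/125000 − 27/800·(0.985800))/(1+27/800) = 4799/5000 ≈ 0.959800
step 3 [1.5y] bond c/2=3/160: DF=(78257/80000 − 3/160·(0.985800+0.959800))/(1+3/160) = 2311/2500 ≈ 0.924400

1 1/2 4929/5000
2 1 4799/5000
3 3/2 2311/2500
DF(0.5y) is solved at step 1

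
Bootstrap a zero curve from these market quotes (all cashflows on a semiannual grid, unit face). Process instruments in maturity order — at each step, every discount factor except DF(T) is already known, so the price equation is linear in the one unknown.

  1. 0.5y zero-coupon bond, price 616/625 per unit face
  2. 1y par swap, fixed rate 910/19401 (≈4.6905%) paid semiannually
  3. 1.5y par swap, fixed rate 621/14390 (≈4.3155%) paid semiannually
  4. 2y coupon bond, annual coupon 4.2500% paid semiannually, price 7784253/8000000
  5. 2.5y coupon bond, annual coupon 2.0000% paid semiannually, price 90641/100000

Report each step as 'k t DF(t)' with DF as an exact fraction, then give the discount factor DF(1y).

1 1/2 616/625
2 1 1909/2000
3 3/2 9379/10000
4 2 8929/10000
5 5/2 8601/10000
DF(1y) = 1909/2000 ≈ 0.954500

step 1 [0.5y] zero: DF = P = 616/625 ≈ 0.985600
step 2 [1y] swap r/2=455/19401: DF=(1 − 455/19401·(0.985600))/(1+455/19401) = 1909/2000 ≈ 0.954500
step 3 [1.5y] swap r/2=621/28780: DF=(1 − 621/28780·(0.985600+0.954500))/(1+621/28780) = 9379/10000 ≈ 0.937900
step 4 [2y] bond c/2=17/800: DF=(7784253/8000000 − 17/800·(0.985600+0.954500+0.937900))/(1+17/800) = 8929/10000 ≈ 0.892900
step 5 [2.5y] bond c/2=1/100: DF=(90641/100000 − 1/100·(0.985600+0.954500+0.937900+0.892900))/(1+1/100) = 8601/10000 ≈ 0.860100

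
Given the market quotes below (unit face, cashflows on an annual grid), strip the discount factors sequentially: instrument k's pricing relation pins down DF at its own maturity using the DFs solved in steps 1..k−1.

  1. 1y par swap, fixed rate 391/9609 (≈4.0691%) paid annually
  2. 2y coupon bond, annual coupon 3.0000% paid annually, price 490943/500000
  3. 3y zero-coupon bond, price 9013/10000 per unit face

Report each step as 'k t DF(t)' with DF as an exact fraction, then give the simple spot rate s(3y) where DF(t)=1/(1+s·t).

step 1 [1y] swap r/1=391/9609: DF=(1 − 391/9609·(0))/(1+391/9609) = 9609/10000 ≈ 0.960900
step 2 [2y] bond c/1=3/100: DF=(490943/500000 − 3/100·(0.960900))/(1+3/100) = 9253/10000 ≈ 0.925300
step 3 [3y] zero: DF = P = 9013/10000 ≈ 0.901300

1 1 9609/10000
2 2 9253/10000
3 3 9013/10000
s(3y) = (1/(9013/10000) − 1)/(3) = 329/9013 ≈ 3.6503%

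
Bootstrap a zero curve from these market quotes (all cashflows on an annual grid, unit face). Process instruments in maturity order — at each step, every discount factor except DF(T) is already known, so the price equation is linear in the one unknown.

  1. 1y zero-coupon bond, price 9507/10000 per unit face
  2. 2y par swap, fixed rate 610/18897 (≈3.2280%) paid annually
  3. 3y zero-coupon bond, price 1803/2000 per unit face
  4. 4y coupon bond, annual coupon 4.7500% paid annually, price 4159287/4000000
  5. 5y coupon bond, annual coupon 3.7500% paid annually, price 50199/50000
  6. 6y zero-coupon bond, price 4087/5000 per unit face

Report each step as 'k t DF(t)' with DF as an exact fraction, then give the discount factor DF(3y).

1 1 9507/10000
2 2 939/1000
3 3 1803/2000
4 4 8661/10000
5 5 1671/2000
6 6 4087/5000
DF(3y) = 1803/2000 ≈ 0.901500

step 1 [1y] zero: DF = P = 9507/10000 ≈ 0.950700
step 2 [2y] swap r/1=610/18897: DF=(1 − 610/18897·(0.950700))/(1+610/18897) = 939/1000 ≈ 0.939000
step 3 [3y] zero: DF = P = 1803/2000 ≈ 0.901500
step 4 [4y] bond c/1=19/400: DF=(4159287/4000000 − 19/400·(0.950700+0.939000+0.901500))/(1+19/400) = 8661/10000 ≈ 0.866100
step 5 [5y] bond c/1=3/80: DF=(50199/50000 − 3/80·(0.950700+0.939000+0.901500+0.866100))/(1+3/80) = 1671/2000 ≈ 0.835500
step 6 [6y] zero: DF = P = 4087/5000 ≈ 0.817400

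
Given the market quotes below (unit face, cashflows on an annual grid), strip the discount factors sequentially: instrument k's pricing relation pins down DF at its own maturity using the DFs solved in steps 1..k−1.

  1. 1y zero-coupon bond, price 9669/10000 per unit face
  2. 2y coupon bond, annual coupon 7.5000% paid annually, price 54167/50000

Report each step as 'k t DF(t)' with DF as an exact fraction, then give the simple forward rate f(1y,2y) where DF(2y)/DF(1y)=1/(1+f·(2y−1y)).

1 1 9669/10000
2 2 9403/10000
f(1y,2y) = ((9669/10000)/(9403/10000) − 1)/(1) = 266/9403 ≈ 2.8289%

step 1 [1y] zero: DF = P = 9669/10000 ≈ 0.966900
step 2 [2y] bond c/1=3/40: DF=(54167/50000 − 3/40·(0.966900))/(1+3/40) = 9403/10000 ≈ 0.940300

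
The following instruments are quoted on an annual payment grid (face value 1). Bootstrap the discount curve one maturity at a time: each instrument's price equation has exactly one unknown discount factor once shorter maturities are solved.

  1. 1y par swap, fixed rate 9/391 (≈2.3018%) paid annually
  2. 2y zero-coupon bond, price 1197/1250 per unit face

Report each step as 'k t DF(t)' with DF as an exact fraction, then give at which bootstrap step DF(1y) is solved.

step 1 [1y] swap r/1=9/391: DF=(1 − 9/391·(0))/(1+9/391) = 391/400 ≈ 0.977500
step 2 [2y] zero: DF = P = 1197/1250 ≈ 0.957600

1 1 391/400
2 2 1197/1250
DF(1y) is solved at step 1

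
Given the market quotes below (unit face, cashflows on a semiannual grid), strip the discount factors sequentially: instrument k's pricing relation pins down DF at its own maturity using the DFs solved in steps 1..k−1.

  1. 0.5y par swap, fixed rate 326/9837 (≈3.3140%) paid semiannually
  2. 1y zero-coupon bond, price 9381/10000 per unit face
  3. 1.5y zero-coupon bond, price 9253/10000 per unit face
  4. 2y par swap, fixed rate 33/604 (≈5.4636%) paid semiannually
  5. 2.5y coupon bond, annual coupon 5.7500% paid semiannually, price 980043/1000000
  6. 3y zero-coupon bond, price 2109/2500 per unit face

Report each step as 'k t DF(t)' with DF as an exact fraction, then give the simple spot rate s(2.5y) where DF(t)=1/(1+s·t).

step 1 [0.5y] swap r/2=163/9837: DF=(1 − 163/9837·(0))/(1+163/9837) = 9837/10000 ≈ 0.983700
step 2 [1y] zero: DF = P = 9381/10000 ≈ 0.938100
step 3 [1.5y] zero: DF = P = 9253/10000 ≈ 0.925300
step 4 [2y] swap r/2=33/1208: DF=(1 − 33/1208·(0.983700+0.938100+0.925300))/(1+33/1208) = 8977/10000 ≈ 0.897700
step 5 [2.5y] bond c/2=23/800: DF=(980043/1000000 − 23/800·(0.983700+0.938100+0.925300+0.897700))/(1+23/800) = 106/125 ≈ 0.848000
step 6 [3y] zero: DF = P = 2109/2500 ≈ 0.843600

1 1/2 9837/10000
2 1 9381/10000
3 3/2 9253/10000
4 2 8977/10000
5 5/2 106/125
6 3 2109/2500
s(2.5y) = (1/(106/125) − 1)/(5/2) = 19/265 ≈ 7.1698%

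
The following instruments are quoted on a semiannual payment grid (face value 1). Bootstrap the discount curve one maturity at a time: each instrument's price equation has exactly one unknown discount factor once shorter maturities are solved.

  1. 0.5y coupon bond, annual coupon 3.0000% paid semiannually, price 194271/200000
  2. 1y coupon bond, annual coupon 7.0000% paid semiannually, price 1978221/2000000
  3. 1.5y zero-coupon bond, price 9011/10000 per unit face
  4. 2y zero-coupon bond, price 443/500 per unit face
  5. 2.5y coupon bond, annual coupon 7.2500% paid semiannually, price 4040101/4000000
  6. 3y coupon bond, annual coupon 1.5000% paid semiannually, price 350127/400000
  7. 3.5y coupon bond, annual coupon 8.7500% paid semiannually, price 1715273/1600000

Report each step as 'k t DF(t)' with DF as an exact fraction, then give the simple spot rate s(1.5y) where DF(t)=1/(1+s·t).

1 1/2 957/1000
2 1 9233/10000
3 3/2 9011/10000
4 2 443/500
5 5/2 529/625
6 3 522/625
7 7/2 8029/10000
s(1.5y) = (1/(9011/10000) − 1)/(3/2) = 1978/27033 ≈ 7.3170%

step 1 [0.5y] bond c/2=3/200: DF=(194271/200000 − 3/200·(0))/(1+3/200) = 957/1000 ≈ 0.957000
step 2 [1y] bond c/2=7/200: DF=(1978221/2000000 − 7/200·(0.957000))/(1+7/200) = 9233/10000 ≈ 0.923300
step 3 [1.5y] zero: DF = P = 9011/10000 ≈ 0.901100
step 4 [2y] zero: DF = P = 443/500 ≈ 0.886000
step 5 [2.5y] bond c/2=29/800: DF=(4040101/4000000 − 29/800·(0.957000+0.923300+0.901100+0.886000))/(1+29/800) = 529/625 ≈ 0.846400
step 6 [3y] bond c/2=3/400: DF=(350127/400000 − 3/400·(0.957000+0.923300+0.901100+0.886000+0.846400))/(1+3/400) = 522/625 ≈ 0.835200
step 7 [3.5y] bond c/2=7/160: DF=(1715273/1600000 − 7/160·(0.957000+0.923300+0.901100+0.886000+0.846400+0.835200))/(1+7/160) = 8029/10000 ≈ 0.802900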